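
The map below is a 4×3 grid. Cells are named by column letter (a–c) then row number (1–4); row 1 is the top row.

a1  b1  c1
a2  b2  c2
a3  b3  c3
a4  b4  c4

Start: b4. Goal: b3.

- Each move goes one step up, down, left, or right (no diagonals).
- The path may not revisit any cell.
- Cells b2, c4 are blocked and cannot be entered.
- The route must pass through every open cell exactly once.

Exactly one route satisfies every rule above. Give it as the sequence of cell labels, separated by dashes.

b4 - a4 - a3 - a2 - a1 - b1 - c1 - c2 - c3 - b3

Need to visit all 10 open cells exactly once, starting at b4 and ending at b3.
Route from b4: left to a4, 3× up (reaching a1), 2× right (reaching c1), 2× down (reaching c3), left to b3 — 9 moves in all.
Check: all 10 open cells covered.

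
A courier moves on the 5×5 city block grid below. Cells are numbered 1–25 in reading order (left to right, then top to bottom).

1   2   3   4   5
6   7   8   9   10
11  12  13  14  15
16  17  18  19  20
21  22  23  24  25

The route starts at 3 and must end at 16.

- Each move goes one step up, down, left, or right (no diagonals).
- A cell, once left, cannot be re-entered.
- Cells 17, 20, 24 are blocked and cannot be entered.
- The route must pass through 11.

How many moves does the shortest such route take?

5

Any route passes through 11 somewhere between 3 and 16. Summing Manhattan distances along the two legs (3 → 11 → 16) gives a lower bound of 4 + 1 = 5 moves.
A route of 5 moves achieves this: 3 → 8 → 13 → 12 → 11 → 16.
Since 5 matches the lower bound, it is optimal.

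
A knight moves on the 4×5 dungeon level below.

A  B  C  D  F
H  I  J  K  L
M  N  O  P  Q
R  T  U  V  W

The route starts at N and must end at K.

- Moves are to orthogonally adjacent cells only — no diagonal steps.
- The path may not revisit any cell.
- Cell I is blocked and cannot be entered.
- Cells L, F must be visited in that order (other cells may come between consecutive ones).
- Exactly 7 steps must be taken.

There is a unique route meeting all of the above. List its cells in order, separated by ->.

The waypoints must appear in the order L, F, with no cell reused.
Route from N: right 3 to Q, up 2 to F, left 1 to D, down 1 to K — 7 moves in all.
Check: order respected (L at step 4, F at step 5); 7 moves as required.

N -> O -> P -> Q -> L -> F -> D -> K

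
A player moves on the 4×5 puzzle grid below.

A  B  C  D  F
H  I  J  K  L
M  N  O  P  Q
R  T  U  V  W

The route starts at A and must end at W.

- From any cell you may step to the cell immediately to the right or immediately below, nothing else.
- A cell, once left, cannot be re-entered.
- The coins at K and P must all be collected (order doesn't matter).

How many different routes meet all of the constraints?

A right/down-only route from A to W makes exactly 3 down-moves and 4 right-moves in some order.
With no other constraints that would be C(7,3) = 35 routes.
A monotone route can only reach the required cells in the order K, P, so split there and multiply the segment counts: A→K: 4; K→P: 1; P→W: 2; product = 8.
That gives 8 routes.

8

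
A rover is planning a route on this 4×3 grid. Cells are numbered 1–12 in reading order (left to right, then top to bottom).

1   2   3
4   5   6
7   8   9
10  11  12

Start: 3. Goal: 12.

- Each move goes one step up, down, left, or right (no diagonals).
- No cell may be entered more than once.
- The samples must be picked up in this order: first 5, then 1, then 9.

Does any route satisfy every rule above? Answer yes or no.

yes

One route that works: 3 → 6 → 5 → 2 → 1 → 4 → 7 → 8 → 9 → 12.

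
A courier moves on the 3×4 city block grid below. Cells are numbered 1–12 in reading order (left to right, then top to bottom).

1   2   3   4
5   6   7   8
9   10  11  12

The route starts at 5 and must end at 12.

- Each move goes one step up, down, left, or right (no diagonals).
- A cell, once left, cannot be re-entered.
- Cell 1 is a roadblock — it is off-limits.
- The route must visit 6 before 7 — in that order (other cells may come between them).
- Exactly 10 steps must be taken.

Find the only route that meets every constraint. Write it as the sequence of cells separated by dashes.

The waypoints must appear in the order 6, 7, with no cell reused.
Route from 5: down 1 to 9, right 1 to 10, up 2 to 2, right 2 to 4, down 1 to 8, left 1 to 7, down 1 to 11, right 1 to 12 — 10 moves in all.
Check: order respected (6 at step 3, 7 at step 8); 10 moves as required.

5 - 9 - 10 - 6 - 2 - 3 - 4 - 8 - 7 - 11 - 12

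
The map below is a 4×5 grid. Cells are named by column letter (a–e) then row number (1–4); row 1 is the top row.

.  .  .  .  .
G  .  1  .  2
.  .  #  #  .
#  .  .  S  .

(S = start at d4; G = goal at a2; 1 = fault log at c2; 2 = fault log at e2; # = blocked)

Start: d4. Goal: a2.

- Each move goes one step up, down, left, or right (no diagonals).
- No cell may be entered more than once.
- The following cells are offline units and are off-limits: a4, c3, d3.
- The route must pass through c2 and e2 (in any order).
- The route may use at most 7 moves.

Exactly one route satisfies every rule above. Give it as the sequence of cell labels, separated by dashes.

d4 - e4 - e3 - e2 - d2 - c2 - b2 - a2

The budget equals the shortest possible length, so every move has to be on a shortest route through the required cells.
Route from d4: right 1 to e4, up 2 to e2, left 4 to a2 — 7 moves in all.
Check: all required cells visited; 7 ≤ 7 moves.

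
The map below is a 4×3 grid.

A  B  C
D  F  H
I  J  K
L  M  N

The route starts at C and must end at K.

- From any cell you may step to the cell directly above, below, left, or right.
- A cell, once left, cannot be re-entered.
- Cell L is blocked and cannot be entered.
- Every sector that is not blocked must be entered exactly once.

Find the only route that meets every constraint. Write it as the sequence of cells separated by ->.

C -> H -> F -> B -> A -> D -> I -> J -> M -> N -> K

Need to visit all 11 open cells exactly once, starting at C and ending at K.
Route from C: down 1 to H, left 1 to F, up 1 to B, left 1 to A, down 2 to I, right 1 to J, down 1 to M, right 1 to N, up 1 to K — 10 moves in all.
Check: all 11 open cells covered.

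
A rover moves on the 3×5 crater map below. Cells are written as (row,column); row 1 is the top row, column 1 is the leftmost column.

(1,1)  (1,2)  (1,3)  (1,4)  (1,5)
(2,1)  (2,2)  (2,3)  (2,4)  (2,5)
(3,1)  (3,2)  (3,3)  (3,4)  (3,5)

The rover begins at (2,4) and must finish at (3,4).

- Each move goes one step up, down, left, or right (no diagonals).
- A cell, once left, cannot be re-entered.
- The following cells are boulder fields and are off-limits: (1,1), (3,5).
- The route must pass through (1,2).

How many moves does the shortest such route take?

7

Any route passes through (1,2) somewhere between (2,4) and (3,4). Summing Manhattan distances along the two legs ((2,4) → (1,2) → (3,4)) gives a lower bound of 3 + 4 = 7 moves.
A route of 7 moves achieves this: (2,4) → (1,4) → (1,3) → (1,2) → (2,2) → (3,2) → (3,3) → (3,4).
Since 7 matches the lower bound, it is optimal.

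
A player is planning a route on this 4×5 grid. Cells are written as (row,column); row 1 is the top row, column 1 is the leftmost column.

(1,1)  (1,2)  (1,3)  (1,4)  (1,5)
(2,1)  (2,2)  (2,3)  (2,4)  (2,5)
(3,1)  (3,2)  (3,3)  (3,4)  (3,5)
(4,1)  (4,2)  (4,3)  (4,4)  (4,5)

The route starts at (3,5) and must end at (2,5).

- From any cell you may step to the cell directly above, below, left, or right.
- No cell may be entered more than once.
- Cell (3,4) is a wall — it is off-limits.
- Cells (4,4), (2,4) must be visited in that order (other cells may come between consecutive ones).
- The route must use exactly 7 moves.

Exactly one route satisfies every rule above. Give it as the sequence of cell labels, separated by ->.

The waypoints must appear in the order (4,4), (2,4), with no cell reused.
Route from (3,5): down 1 to (4,5), left 2 to (4,3), up 2 to (2,3), right 2 to (2,5) — 7 moves in all.
Check: order respected ((4,4) at step 2, (2,4) at step 6); 7 moves as required.

(3,5) -> (4,5) -> (4,4) -> (4,3) -> (3,3) -> (2,3) -> (2,4) -> (2,5)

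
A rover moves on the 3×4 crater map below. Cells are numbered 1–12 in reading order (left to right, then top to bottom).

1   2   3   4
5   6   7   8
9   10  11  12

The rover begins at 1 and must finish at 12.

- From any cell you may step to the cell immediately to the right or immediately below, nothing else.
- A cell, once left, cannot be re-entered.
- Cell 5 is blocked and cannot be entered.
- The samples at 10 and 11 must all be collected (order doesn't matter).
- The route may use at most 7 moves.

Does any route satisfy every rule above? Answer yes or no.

yes

One route that works: 1 → 2 → 6 → 10 → 11 → 12.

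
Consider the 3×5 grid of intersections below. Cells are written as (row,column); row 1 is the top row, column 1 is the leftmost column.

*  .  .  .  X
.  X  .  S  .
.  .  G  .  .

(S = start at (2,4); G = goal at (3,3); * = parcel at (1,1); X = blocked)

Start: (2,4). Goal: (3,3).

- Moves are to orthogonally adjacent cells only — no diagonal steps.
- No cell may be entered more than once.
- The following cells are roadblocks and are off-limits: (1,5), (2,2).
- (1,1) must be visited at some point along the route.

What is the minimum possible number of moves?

8

Any route passes through (1,1) somewhere between (2,4) and (3,3). Summing Manhattan distances along the two legs ((2,4) → (1,1) → (3,3)) gives a lower bound of 4 + 4 = 8 moves.
A route of 8 moves achieves this: (2,4) → (1,4) → (1,3) → (1,2) → (1,1) → (2,1) → (3,1) → (3,2) → (3,3).
Since 8 matches the lower bound, it is optimal.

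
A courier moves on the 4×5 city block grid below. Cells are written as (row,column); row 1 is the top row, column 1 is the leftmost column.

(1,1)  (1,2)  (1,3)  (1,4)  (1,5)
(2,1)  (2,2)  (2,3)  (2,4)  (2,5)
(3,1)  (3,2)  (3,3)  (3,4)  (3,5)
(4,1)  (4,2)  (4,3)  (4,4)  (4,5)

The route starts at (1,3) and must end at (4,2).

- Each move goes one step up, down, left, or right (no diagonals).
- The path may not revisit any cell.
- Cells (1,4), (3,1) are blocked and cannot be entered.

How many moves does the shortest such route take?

The Manhattan distance from (1,3) to (4,2) is |1−4| + |3−2| = 4, so at least 4 moves are needed.
A route of 4 moves achieves this: (1,3) → (2,3) → (3,3) → (4,3) → (4,2).
Since 4 matches the lower bound, it is optimal.

4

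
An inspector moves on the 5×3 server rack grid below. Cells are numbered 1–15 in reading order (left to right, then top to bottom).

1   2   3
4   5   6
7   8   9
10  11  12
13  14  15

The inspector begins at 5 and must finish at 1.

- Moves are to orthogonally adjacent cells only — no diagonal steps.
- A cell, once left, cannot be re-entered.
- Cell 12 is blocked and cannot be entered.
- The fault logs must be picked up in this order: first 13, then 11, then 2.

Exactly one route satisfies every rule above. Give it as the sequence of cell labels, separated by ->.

5 -> 4 -> 7 -> 10 -> 13 -> 14 -> 11 -> 8 -> 9 -> 6 -> 3 -> 2 -> 1

The waypoints must appear in the order 13, 11, 2, with no cell reused.
Route from 5: left 1 to 4, down 3 to 13, right 1 to 14, up 2 to 8, right 1 to 9, up 2 to 3, left 2 to 1 — 12 moves in all.
Check: order respected (13 at step 4, 11 at step 6, 2 at step 11).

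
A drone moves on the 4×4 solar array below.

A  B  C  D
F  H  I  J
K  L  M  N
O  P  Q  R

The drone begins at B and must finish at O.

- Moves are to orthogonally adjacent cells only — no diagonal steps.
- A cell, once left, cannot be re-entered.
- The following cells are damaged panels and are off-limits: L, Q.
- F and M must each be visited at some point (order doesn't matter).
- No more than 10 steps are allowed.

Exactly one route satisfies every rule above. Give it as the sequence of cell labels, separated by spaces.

B C D J N M I H F K O

The budget equals the shortest possible length, so every move has to be on a shortest route through the required cells.
Route from B: right 2 to D, down 2 to N, left 1 to M, up 1 to I, left 2 to F, down 2 to O — 10 moves in all.
Check: all required cells visited; 10 ≤ 10 moves.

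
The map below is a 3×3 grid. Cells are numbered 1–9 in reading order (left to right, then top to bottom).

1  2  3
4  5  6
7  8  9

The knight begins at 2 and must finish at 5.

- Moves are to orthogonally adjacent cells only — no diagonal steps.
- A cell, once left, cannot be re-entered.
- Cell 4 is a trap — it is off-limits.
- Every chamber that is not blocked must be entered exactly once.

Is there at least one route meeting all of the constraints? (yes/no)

Cell 1 has only one open neighbour but is neither the start nor the goal, so a Hamiltonian route would have to both enter and leave it through the same neighbour — impossible without revisiting.

no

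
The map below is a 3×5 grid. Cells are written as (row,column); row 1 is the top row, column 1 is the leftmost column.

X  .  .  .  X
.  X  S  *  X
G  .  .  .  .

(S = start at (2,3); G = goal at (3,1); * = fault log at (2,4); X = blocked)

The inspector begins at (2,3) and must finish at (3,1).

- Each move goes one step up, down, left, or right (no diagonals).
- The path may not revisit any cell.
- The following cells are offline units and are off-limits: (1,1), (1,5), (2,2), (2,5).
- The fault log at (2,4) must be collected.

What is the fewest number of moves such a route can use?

Any route passes through (2,4) somewhere between (2,3) and (3,1). Summing Manhattan distances along the two legs ((2,3) → (2,4) → (3,1)) gives a lower bound of 1 + 4 = 5 moves.
A route of 5 moves achieves this: (2,3) → (2,4) → (3,4) → (3,3) → (3,2) → (3,1).
Since 5 matches the lower bound, it is optimal.

5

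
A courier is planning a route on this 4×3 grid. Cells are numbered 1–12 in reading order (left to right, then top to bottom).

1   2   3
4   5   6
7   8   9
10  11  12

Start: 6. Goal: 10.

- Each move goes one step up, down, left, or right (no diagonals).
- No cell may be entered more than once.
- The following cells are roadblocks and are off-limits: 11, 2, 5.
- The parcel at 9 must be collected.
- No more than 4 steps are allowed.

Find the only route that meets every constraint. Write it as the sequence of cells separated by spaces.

The 4-move cap with required stops at 9 leaves no slack for detours.
Route from 6: down 1 to 9, left 2 to 7, down 1 to 10 — 4 moves in all.
Check: all required cells visited; 4 ≤ 4 moves.

6 9 8 7 10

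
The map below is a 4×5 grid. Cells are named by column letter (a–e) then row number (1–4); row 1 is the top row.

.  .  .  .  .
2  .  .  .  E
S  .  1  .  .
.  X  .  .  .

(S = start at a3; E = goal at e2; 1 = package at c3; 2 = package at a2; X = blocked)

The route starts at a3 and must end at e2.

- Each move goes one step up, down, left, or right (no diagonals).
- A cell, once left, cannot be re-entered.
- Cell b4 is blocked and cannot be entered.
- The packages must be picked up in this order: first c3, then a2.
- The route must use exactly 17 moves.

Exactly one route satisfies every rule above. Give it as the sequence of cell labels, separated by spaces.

The waypoints must appear in the order c3, a2, with no cell reused.
Route from a3: right 2 to c3, down 1 to c4, right 2 to e4, up 1 to e3, left 1 to d3, up 1 to d2, left 3 to a2, up 1 to a1, right 4 to e1, down 1 to e2 — 17 moves in all.
Check: order respected (1 at step 2, 2 at step 11); 17 moves as required.

a3 b3 c3 c4 d4 e4 e3 d3 d2 c2 b2 a2 a1 b1 c1 d1 e1 e2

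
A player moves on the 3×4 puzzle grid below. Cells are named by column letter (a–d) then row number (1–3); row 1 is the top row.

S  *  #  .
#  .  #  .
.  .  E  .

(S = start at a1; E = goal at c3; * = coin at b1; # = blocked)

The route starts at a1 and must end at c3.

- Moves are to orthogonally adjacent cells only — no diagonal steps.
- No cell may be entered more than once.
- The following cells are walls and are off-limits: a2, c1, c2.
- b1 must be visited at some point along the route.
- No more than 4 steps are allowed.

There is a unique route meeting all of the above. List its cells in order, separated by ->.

a1 -> b1 -> b2 -> b3 -> c3

The 4-move cap with required stops at b1 leaves no slack for detours.
Route from a1: right to b1, 2× down (reaching b3), right to c3 — 4 moves in all.
Check: all required cells visited; 4 ≤ 4 moves.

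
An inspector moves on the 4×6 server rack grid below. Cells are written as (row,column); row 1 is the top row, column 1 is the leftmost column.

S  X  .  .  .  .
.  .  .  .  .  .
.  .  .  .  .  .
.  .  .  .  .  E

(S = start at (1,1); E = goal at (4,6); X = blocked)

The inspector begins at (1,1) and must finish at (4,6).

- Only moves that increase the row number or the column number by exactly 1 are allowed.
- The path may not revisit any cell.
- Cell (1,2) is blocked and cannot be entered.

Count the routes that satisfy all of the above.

A right/down-only route from (1,1) to (4,6) makes exactly 3 down-moves and 5 right-moves in some order.
With no other constraints that would be C(8,3) = 56 routes.
Subtract routes through each blocked cell (inclusion–exclusion for overlaps): − through (1,2): 35 → 21.
That gives 21 routes.

21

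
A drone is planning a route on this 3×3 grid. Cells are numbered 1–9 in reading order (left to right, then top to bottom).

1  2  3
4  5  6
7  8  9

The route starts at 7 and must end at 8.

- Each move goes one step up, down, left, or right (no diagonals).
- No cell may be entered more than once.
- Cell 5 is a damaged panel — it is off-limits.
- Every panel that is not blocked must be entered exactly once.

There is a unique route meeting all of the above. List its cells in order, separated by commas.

Need to visit all 8 open cells exactly once, starting at 7 and ending at 8.
Cell 4 has only two open neighbours (1 and 7), so the path must pass straight through it: one of those is the cell it's entered from and the other is where it exits.
Route from 7: 2× up (reaching 1), 2× right (reaching 3), 2× down (reaching 9), left to 8 — 7 moves in all.
Check: all 8 open cells covered.

7, 4, 1, 2, 3, 6, 9, 8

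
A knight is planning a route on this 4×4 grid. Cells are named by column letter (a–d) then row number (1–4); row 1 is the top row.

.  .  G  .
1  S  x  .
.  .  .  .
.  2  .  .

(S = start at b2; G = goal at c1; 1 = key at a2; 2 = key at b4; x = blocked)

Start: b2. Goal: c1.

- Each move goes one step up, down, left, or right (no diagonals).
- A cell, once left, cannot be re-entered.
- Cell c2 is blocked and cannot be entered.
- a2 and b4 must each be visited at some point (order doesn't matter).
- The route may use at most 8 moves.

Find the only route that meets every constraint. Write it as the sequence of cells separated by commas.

Any route must reach a2 and b4 and still end at c1 within 8 moves, so the order of the required stops is forced.
Route from b2: 2× down (reaching b4), left to a4, 3× up (reaching a1), 2× right (reaching c1) — 8 moves in all.
Check: all required cells visited; 8 ≤ 8 moves.

b2, b3, b4, a4, a3, a2, a1, b1, c1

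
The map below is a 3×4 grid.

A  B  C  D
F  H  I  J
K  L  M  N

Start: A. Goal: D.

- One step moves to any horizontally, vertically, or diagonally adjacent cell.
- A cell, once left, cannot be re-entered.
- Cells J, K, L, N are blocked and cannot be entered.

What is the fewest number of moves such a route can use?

3

With diagonal moves allowed, the Chebyshev distance max(|Δrow|,|Δcol|) from A to D is 3, so at least 3 moves are needed.
A route of 3 moves achieves this: A → B → C → D.
Since 3 matches the lower bound, it is optimal.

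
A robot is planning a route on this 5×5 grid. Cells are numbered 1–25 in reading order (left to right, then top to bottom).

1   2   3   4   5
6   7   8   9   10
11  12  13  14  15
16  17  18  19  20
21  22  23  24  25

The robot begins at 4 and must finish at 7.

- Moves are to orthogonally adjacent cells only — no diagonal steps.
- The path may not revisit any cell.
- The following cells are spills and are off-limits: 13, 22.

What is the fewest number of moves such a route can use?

The Manhattan distance from 4 to 7 is |1−2| + |4−2| = 3, so at least 3 moves are needed.
A route of 3 moves achieves this: 4 → 9 → 8 → 7.
Since 3 matches the lower bound, it is optimal.

3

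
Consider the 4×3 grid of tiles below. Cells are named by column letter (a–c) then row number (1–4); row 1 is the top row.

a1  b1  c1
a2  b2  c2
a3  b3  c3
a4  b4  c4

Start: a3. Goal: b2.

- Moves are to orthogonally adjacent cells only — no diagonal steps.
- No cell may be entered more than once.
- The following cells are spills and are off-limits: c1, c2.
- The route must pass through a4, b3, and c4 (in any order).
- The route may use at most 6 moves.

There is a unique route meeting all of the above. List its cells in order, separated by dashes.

a3 - a4 - b4 - c4 - c3 - b3 - b2

The budget equals the shortest possible length, so every move has to be on a shortest route through the required cells.
Route from a3: down to a4, 2× right (reaching c4), up to c3, left to b3, up to b2 — 6 moves in all.
Check: all required cells visited; 6 ≤ 6 moves.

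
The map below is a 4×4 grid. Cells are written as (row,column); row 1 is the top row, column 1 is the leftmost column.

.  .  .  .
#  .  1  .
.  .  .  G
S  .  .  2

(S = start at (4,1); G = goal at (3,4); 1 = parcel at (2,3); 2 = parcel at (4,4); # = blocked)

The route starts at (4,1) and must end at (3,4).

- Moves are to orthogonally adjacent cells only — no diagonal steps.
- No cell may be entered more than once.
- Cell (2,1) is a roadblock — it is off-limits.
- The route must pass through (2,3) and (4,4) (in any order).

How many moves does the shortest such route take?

Any route passes through (2,3) and (4,4) in some order between (4,1) and (3,4). Summing Manhattan distances along each leg and taking the cheapest ordering ((4,1) → (2,3) → (4,4) → (3,4)) gives a lower bound of 4 + 3 + 1 = 8 moves.
A route of 8 moves achieves this: (4,1) → (3,1) → (3,2) → (2,2) → (2,3) → (3,3) → (4,3) → (4,4) → (3,4).
Since 8 matches the lower bound, it is optimal.

8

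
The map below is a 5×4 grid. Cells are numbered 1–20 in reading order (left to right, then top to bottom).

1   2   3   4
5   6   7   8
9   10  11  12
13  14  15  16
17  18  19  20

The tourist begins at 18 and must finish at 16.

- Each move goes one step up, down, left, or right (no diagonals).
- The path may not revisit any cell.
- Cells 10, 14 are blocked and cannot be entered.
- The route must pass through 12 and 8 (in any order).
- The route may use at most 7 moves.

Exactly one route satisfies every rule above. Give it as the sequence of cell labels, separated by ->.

18 -> 19 -> 15 -> 11 -> 7 -> 8 -> 12 -> 16

The 7-move cap with required stops at 12, 8 leaves no slack for detours.
Route from 18: right to 19, 3× up (reaching 7), right to 8, 2× down (reaching 16) — 7 moves in all.
Check: all required cells visited; 7 ≤ 7 moves.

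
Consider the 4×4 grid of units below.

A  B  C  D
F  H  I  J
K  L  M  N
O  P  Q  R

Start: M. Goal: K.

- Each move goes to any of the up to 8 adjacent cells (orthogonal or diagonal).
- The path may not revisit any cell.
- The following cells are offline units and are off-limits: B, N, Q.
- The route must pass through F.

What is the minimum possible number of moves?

3

Any route passes through F somewhere between M and K. Summing Chebyshev distances along the two legs (M → F → K) gives a lower bound of 2 + 1 = 3 moves.
A route of 3 moves achieves this: M → H → F → K.
Since 3 matches the lower bound, it is optimal.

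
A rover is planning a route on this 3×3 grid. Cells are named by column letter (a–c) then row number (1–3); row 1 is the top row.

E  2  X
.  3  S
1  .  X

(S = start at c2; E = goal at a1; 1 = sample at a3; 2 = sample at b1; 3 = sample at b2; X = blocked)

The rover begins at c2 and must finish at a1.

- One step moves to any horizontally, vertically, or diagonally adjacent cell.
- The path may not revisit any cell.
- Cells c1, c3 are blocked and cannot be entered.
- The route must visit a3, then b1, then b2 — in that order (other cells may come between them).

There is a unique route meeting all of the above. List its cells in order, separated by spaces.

c2 b3 a3 a2 b1 b2 a1

The waypoints must appear in the order a3, b1, b2, with no cell reused.
Route from c2: down-left to b3, left to a3, up to a2, up-right to b1, down to b2, up-left to a1 — 6 moves in all.
Check: order respected (1 at step 2, 2 at step 4, 3 at step 5).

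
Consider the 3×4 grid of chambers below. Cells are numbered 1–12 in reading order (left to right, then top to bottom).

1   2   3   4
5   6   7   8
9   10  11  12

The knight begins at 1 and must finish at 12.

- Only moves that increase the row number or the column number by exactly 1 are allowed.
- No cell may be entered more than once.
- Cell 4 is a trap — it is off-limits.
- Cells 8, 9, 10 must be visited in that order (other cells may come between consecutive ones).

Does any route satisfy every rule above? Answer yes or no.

9 lies to the left of 8, so going from 8 to 9 would need a leftward move — but moves only go right/down, so 8 cannot be visited before 9.

no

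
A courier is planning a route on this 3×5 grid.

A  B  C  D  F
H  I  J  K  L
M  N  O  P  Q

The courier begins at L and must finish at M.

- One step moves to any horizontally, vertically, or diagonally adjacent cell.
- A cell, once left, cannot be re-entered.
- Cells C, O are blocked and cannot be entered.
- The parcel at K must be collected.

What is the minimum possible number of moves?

4

Any route passes through K somewhere between L and M. Summing Chebyshev distances along the two legs (L → K → M) gives a lower bound of 1 + 3 = 4 moves.
A route of 4 moves achieves this: L → K → J → I → M.
Since 4 matches the lower bound, it is optimal.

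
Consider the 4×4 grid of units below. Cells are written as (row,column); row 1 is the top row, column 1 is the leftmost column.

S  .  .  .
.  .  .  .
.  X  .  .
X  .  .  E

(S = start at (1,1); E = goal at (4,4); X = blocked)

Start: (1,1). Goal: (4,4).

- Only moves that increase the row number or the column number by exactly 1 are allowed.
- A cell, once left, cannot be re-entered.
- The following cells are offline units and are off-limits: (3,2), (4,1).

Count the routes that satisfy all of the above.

A right/down-only route from (1,1) to (4,4) makes exactly 3 down-moves and 3 right-moves in some order.
With no other constraints that would be C(6,3) = 20 routes.
Subtract routes through each blocked cell (inclusion–exclusion for overlaps): − through (3,2): 9 − through (4,1): 1 → 10.
That gives 10 routes.

10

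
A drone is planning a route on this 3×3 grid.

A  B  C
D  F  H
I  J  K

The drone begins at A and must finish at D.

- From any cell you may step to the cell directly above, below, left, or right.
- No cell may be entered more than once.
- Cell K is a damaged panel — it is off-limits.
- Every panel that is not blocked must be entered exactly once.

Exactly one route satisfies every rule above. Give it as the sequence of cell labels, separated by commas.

Need to visit all 8 open cells exactly once, starting at A and ending at D.
Cell H has only two open neighbours (C and F), so the path must pass straight through it: one of those is the cell it's entered from and the other is where it exits.
Route from A: right 2 to C, down 1 to H, left 1 to F, down 1 to J, left 1 to I, up 1 to D — 7 moves in all.
Check: all 8 open cells covered.

A, B, C, H, F, J, I, D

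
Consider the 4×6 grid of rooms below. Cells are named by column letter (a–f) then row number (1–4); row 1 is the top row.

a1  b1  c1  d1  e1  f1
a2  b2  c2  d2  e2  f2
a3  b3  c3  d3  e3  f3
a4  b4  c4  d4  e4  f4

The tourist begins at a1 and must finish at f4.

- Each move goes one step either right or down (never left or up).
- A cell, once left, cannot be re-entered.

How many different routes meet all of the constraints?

56

A right/down-only route from a1 to f4 makes exactly 3 down-moves and 5 right-moves in some order.
With no other constraints that would be C(8,3) = 56 routes.
That gives 56 routes.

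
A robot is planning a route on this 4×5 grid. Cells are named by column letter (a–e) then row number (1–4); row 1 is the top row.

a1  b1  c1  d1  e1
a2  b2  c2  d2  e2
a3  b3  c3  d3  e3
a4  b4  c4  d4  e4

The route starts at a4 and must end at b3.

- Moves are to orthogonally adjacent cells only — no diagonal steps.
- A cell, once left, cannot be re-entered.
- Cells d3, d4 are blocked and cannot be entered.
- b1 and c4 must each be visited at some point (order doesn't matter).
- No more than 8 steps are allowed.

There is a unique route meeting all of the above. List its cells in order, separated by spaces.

a4 b4 c4 c3 c2 c1 b1 b2 b3

The 8-move cap with required stops at b1, c4 leaves no slack for detours.
Route from a4: 2× right (reaching c4), 3× up (reaching c1), left to b1, 2× down (reaching b3) — 8 moves in all.
Check: all required cells visited; 8 ≤ 8 moves.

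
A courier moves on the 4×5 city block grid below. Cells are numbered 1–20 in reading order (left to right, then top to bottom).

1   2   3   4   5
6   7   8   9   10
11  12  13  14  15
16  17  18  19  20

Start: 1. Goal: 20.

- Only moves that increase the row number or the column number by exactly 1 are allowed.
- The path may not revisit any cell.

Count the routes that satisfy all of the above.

35

A right/down-only route from 1 to 20 makes exactly 3 down-moves and 4 right-moves in some order.
With no other constraints that would be C(7,3) = 35 routes.
That gives 35 routes.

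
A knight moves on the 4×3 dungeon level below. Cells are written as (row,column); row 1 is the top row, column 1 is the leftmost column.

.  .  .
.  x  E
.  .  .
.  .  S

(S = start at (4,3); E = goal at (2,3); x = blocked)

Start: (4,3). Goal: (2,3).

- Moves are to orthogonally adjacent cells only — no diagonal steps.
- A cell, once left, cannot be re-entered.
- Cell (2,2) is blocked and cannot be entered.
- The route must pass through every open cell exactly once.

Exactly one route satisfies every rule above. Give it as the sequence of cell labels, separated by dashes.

(4,3) - (3,3) - (3,2) - (4,2) - (4,1) - (3,1) - (2,1) - (1,1) - (1,2) - (1,3) - (2,3)

Need to visit all 11 open cells exactly once, starting at (4,3) and ending at (2,3).
Cell (1,2) has only two open neighbours ((1,1) and (1,3)), so the path must pass straight through it: one of those is the cell it's entered from and the other is where it exits.
Route from (4,3): up 1 to (3,3), left 1 to (3,2), down 1 to (4,2), left 1 to (4,1), up 3 to (1,1), right 2 to (1,3), down 1 to (2,3) — 10 moves in all.
Check: all 11 open cells covered.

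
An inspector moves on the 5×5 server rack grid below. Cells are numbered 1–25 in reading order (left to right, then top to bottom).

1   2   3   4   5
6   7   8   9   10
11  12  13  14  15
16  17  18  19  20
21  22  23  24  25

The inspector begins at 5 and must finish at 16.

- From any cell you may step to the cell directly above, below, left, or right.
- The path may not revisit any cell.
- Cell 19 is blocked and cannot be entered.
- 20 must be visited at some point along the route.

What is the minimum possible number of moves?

9

Any route passes through 20 somewhere between 5 and 16. Summing Manhattan distances along the two legs (5 → 20 → 16) gives a lower bound of 3 + 4 = 7 moves.
That bound ignores the blocked cells. Measuring each leg by the fewest moves that actually steer around them (5→20: 3; 20→16: 6) raises the lower bound to 9.
A route of 9 moves exists: 5 → 10 → 15 → 20 → 25 → 24 → 23 → 18 → 17 → 16.
Since 9 matches that lower bound, it is optimal.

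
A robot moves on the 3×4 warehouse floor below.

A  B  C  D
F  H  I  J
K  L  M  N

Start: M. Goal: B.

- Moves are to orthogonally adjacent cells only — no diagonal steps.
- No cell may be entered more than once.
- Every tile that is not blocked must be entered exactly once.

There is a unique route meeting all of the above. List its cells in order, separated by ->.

Need to visit all 12 open cells exactly once, starting at M and ending at B.
Cell A has only two open neighbours (F and B), so the path must pass straight through it: one of those is the cell it's entered from and the other is where it exits.
Route from M: right 1 to N, up 2 to D, left 1 to C, down 1 to I, left 1 to H, down 1 to L, left 1 to K, up 2 to A, right 1 to B — 11 moves in all.
Check: all 12 open cells covered.

M -> N -> J -> D -> C -> I -> H -> L -> K -> F -> A -> B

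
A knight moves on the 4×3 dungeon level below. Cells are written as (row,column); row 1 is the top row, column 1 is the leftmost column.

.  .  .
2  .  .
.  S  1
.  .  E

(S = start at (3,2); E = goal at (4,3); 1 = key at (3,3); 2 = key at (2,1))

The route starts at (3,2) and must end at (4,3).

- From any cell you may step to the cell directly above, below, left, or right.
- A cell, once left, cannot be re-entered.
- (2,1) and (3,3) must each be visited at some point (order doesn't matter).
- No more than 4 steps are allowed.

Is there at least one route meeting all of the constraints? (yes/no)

no

Even ignoring the no-revisit rule, getting from (3,2) to (4,3), taking the cheapest ordering (3,2) → (2,1) → (3,3) → (4,3) needs at least 2 + 3 + 1 = 6 moves (Manhattan distance per leg), which exceeds the 4-move limit.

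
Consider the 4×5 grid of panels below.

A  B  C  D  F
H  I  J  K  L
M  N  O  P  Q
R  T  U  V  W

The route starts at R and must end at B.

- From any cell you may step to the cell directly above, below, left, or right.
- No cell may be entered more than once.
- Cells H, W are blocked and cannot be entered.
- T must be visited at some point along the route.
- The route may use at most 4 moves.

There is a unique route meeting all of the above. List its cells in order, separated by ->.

Any route must reach T and still end at B within 4 moves, so the order of the required stops is forced.
Route from R: right to T, 3× up (reaching B) — 4 moves in all.
Check: all required cells visited; 4 ≤ 4 moves.

R -> T -> N -> I -> B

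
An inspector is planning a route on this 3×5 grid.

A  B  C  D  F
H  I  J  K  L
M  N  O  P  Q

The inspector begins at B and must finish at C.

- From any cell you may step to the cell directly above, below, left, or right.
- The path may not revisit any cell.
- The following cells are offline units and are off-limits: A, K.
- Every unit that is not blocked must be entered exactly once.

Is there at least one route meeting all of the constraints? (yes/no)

Colour the cells like a checkerboard: each orthogonal step flips colour, so a Hamiltonian route alternates colours. Here there are 6 cells of one colour and 7 of the other, with start on the opposite colour to the goal — the counts and endpoints can't be arranged into an alternating sequence of length 13, so no Hamiltonian route exists.

no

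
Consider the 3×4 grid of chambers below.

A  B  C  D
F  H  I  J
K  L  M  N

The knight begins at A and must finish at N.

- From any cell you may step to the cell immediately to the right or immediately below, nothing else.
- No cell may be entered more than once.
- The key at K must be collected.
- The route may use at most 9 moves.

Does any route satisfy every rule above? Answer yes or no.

One route that works: A → F → K → L → M → N.

yes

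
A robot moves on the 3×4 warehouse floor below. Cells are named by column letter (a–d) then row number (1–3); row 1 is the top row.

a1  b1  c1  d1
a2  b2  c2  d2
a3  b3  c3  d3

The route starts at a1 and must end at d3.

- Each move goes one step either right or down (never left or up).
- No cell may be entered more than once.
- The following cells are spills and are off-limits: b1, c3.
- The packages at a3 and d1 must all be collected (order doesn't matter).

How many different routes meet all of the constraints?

0

A right/down-only route from a1 to d3 makes exactly 2 down-moves and 3 right-moves in some order.
With no other constraints that would be C(5,2) = 10 routes.
a3 is below but to the left of d1: going d1 → a3 would need a leftward move and a3 → d1 an upward move, so no right/down-only route can visit both required cells.
No route satisfies every constraint, so the count is 0.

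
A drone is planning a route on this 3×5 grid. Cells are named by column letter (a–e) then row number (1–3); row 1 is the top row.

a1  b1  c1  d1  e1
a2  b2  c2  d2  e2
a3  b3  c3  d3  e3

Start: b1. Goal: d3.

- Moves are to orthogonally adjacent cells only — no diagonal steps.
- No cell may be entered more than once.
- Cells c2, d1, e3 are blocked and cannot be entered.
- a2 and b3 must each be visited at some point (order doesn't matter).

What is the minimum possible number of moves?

Any route passes through a2 and b3 in some order between b1 and d3. Summing Manhattan distances along each leg and taking the cheapest ordering (b1 → a2 → b3 → d3) gives a lower bound of 2 + 2 + 2 = 6 moves.
A route of 6 moves achieves this: b1 → b2 → a2 → a3 → b3 → c3 → d3.
Since 6 matches the lower bound, it is optimal.

6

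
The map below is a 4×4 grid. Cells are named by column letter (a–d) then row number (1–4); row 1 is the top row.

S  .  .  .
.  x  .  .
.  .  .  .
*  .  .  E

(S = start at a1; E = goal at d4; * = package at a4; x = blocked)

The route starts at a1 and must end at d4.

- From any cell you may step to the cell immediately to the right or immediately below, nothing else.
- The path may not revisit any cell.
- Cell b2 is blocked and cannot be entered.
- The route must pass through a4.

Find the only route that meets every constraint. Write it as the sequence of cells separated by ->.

Moves only go right or down, so the column and row indices never decrease.
Route from a1: 3× down (reaching a4), 3× right (reaching d4) — 6 moves in all.
Check: all required cells visited.

a1 -> a2 -> a3 -> a4 -> b4 -> c4 -> d4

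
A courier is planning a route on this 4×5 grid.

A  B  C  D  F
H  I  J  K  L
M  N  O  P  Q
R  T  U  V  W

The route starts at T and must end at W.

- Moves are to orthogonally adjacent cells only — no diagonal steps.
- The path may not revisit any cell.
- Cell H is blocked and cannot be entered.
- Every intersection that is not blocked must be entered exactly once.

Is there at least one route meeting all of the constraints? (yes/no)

no

Cell A has only one open neighbour but is neither the start nor the goal, so a Hamiltonian route would have to both enter and leave it through the same neighbour — impossible without revisiting.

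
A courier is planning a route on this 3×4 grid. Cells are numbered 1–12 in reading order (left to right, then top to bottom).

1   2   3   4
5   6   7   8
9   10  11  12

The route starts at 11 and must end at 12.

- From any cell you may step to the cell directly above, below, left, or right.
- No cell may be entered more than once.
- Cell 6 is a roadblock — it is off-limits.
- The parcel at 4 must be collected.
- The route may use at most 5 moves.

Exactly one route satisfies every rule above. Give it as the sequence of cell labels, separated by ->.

The budget equals the shortest possible length, so every move has to be on a shortest route through the required cells.
Route from 11: up 2 to 3, right 1 to 4, down 2 to 12 — 5 moves in all.
Check: all required cells visited; 5 ≤ 5 moves.

11 -> 7 -> 3 -> 4 -> 8 -> 12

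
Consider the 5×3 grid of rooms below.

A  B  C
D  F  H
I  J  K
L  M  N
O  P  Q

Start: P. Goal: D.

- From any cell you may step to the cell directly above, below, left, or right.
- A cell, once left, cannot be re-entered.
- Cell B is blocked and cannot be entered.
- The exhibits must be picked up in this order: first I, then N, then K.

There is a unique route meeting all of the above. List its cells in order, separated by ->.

P -> O -> L -> I -> J -> M -> N -> K -> H -> F -> D

The waypoints must appear in the order I, N, K, with no cell reused.
Route from P: left to O, 2× up (reaching I), right to J, down to M, right to N, 2× up (reaching H), 2× left (reaching D) — 10 moves in all.
Check: order respected (I at step 3, N at step 6, K at step 7).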